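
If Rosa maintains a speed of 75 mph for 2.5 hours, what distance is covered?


Use the formula: distance = speed x time
Speed = 75 mph, Time = 2.5 hours
75 x 2.5 = 187.5 miles

187.5 miles


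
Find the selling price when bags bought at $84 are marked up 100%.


Calculate the markup amount:
100% of $84 = $84
Add to cost:
$84 + $84 = $168

$168


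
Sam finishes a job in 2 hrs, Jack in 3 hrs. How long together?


Sam's rate: 1/2 of the job per hour
Jack's rate: 1/3 of the job per hour
Combined rate: 1/2 + 1/3 = 5/6 per hour
Time = 1 / (5/6) = 6/5 = 1.2 hours

1.2 hours


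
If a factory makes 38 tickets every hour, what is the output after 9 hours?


Production rate: 38 tickets per hour
Time: 9 hours
Total: 38 x 9 = 342 tickets

342 tickets


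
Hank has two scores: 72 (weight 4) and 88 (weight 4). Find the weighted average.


Weighted sum:
4 x 72 + 4 x 88 = 640
Total weight:
4 + 4 = 8
Weighted average:
640 / 8 = 80

80


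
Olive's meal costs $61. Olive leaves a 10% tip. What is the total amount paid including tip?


Calculate the tip:
10% of $61 = $6.10
Add tip to meal cost:
$61 + $6.10 = $67.10

$67.10


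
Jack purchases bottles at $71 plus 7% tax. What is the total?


Calculate the tax:
7% of $71 = $4.97
Add tax to price:
$71 + $4.97 = $75.97

$75.97


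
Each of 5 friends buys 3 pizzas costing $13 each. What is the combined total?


Cost per person:
3 x $13 = $39
Group total:
5 x $39 = $195

$195


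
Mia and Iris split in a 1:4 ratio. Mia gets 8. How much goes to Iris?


Find the multiplier:
8 / 1 = 8
Apply to Iris's share:
4 x 8 = 32

32


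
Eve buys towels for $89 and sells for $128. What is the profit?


Selling price = $128
Cost price = $89
Profit = selling price - cost price:
Profit = $128 - $89 = $39

$39


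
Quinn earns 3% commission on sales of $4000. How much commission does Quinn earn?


Convert rate to decimal:
3% = 0.03
Multiply by sales:
$4000 x 0.03 = $120

$120


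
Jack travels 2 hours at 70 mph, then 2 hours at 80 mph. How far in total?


Leg 1 distance:
70 x 2 = 140 miles
Leg 2 distance:
80 x 2 = 160 miles
Total distance:
140 + 160 = 300 miles

300 miles


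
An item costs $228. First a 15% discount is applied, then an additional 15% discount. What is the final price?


First discount:
15% of $228 = $34.20
Price after first discount:
$228 - $34.20 = $193.80
Second discount:
15% of $193.80 = $29.07
Final price:
$193.80 - $29.07 = $164.73

$164.73


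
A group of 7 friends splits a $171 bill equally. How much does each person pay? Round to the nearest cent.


Total bill: $171
Number of people: 7
Each pays: $171 / 7 = $24.4285... ≈ $24.43

$24.43


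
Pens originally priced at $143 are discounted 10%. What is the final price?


Calculate the discount amount:
10% of $143 = $14.30
Subtract from original:
$143 - $14.30 = $128.70

$128.70


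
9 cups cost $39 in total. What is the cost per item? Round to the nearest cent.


Total cost: $39
Number of items: 9
Unit price: $39 / 9 = $4.3333... ≈ $4.33

$4.33


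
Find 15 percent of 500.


Convert percentage to decimal:
15% = 0.15
Multiply:
500 x 0.15 = 75

75


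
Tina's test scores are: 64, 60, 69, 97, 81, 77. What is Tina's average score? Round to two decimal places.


Add the scores:
64 + 60 + 69 + 97 + 81 + 77 = 448
Divide by the number of tests:
448 / 6 = 74.6666... ≈ 74.67

74.67


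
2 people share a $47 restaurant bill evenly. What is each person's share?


Total bill: $47
Number of people: 2
Each pays: $47 / 2 = $23.50

$23.50


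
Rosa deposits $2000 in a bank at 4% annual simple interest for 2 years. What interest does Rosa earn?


Use the formula I = P x R x T / 100
P x R x T = 2000 x 4 x 2 = 16000
I = 16000 / 100 = $160

$160


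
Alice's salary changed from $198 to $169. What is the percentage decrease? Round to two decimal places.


Find the absolute change:
|169 - 198| = 29
Divide by original and multiply by 100:
29 / 198 x 100 = 14.6464...% ≈ 14.65%

14.65%


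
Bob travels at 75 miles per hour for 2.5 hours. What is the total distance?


Use the formula: distance = speed x time
Speed = 75 mph, Time = 2.5 hours
75 x 2.5 = 187.5 miles

187.5 miles


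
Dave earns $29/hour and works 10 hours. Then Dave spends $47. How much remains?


Calculate earnings:
10 x $29 = $290
Subtract spending:
$290 - $47 = $243

$243


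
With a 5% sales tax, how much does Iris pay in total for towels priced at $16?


Calculate the tax:
5% of $16 = $0.80
Add tax to price:
$16 + $0.80 = $16.80

$16.80


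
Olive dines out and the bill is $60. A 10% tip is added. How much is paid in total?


Calculate the tip:
10% of $60 = $6
Add tip to meal cost:
$60 + $6 = $66

$66


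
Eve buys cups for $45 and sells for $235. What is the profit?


Selling price = $235
Cost price = $45
Profit = selling price - cost price:
Profit = $235 - $45 = $190

$190


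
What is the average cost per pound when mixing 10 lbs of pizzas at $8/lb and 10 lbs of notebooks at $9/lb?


Cost of pizzas:
10 x $8 = $80
Cost of notebooks:
10 x $9 = $90
Total cost: $80 + $90 = $170
Total weight: 20 lbs
Average: $170 / 20 = $8.50/lb

$8.50/lb


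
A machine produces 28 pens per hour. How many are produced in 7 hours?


Production rate: 28 pens per hour
Time: 7 hours
Total: 28 x 7 = 196 pens

196 pens


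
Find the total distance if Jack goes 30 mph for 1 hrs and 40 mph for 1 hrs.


Leg 1 distance:
30 x 1 = 30 miles
Leg 2 distance:
40 x 1 = 40 miles
Total distance:
30 + 40 = 70 miles

70 miles


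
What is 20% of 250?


Convert percentage to decimal:
20% = 0.2
Multiply:
250 x 0.2 = 50

50


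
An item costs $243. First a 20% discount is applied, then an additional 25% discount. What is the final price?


First discount:
20% of $243 = $48.60
Price after first discount:
$243 - $48.60 = $194.40
Second discount:
25% of $194.40 = $48.60
Final price:
$194.40 - $48.60 = $145.80

$145.80


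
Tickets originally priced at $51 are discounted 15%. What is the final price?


Calculate the discount amount:
15% of $51 = $7.65
Subtract from original:
$51 - $7.65 = $43.35

$43.35


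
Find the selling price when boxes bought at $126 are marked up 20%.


Calculate the markup amount:
20% of $126 = $25.20
Add to cost:
$126 + $25.20 = $151.20

$151.20


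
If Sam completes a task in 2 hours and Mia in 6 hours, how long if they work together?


Sam's rate: 1/2 of the job per hour
Mia's rate: 1/6 of the job per hour
Combined rate: 1/2 + 1/6 = 2/3 per hour
Time = 1 / (2/3) = 3/2 = 1.5 hours

1.5 hours


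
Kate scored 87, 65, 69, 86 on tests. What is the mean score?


Add the scores:
87 + 65 + 69 + 86 = 307
Divide by the number of tests:
307 / 4 = 76.75

76.75


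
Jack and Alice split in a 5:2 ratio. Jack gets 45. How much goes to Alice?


Find the multiplier:
45 / 5 = 9
Apply to Alice's share:
2 x 9 = 18

18


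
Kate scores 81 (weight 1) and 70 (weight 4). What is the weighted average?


Weighted sum:
1 x 81 + 4 x 70 = 361
Total weight:
1 + 4 = 5
Weighted average:
361 / 5 = 72.2

72.2


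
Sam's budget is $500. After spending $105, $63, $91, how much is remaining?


Add up expenses:
$105 + $63 + $91 = $259
Subtract from budget:
$500 - $259 = $241

$241


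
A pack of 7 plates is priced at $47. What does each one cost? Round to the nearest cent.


Total cost: $47
Number of items: 7
Unit price: $47 / 7 = $6.7142... ≈ $6.71

$6.71


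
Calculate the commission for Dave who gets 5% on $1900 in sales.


Convert rate to decimal:
5% = 0.05
Multiply by sales:
$1900 x 0.05 = $95

$95


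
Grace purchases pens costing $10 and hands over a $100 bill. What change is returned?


Start with the amount paid:
$100
Subtract the price:
$100 - $10 = $90

$90


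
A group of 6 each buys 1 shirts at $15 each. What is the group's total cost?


Cost per person:
1 x $15 = $15
Group total:
6 x $15 = $90

$90


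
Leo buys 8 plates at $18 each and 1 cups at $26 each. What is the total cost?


Cost of plates:
8 x $18 = $144
Cost of cups:
1 x $26 = $26
Add both:
$144 + $26 = $170

$170


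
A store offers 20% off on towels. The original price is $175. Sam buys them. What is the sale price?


Calculate the discount amount:
20% of $175 = $35
Subtract from original:
$175 - $35 = $140

$140


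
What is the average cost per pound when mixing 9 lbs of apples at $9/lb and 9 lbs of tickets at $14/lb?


Cost of apples:
9 x $9 = $81
Cost of tickets:
9 x $14 = $126
Total cost: $81 + $126 = $207
Total weight: 18 lbs
Average: $207 / 18 = $11.50/lb

$11.50/lb


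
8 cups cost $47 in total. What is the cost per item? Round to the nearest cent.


Total cost: $47
Number of items: 8
Unit price: $47 / 8 = $5.875 ≈ $5.88

$5.88


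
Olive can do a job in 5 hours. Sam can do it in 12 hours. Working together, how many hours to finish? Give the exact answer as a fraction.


Olive's rate: 1/5 of the job per hour
Sam's rate: 1/12 of the job per hour
Combined rate: 1/5 + 1/12 = 17/60 per hour
Time = 1 / (17/60) = 60/17 hours (≈ 3.53 hours)

60/17 hours


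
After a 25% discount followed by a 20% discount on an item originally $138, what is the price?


First discount:
25% of $138 = $34.50
Price after first discount:
$138 - $34.50 = $103.50
Second discount:
20% of $103.50 = $20.70
Final price:
$103.50 - $20.70 = $82.80

$82.80


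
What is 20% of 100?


Convert percentage to decimal:
20% = 0.2
Multiply:
100 x 0.2 = 20

20


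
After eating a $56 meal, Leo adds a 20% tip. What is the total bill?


Calculate the tip:
20% of $56 = $11.20
Add tip to meal cost:
$56 + $11.20 = $67.20

$67.20


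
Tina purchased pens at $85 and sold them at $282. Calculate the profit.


Selling price = $282
Cost price = $85
Profit = selling price - cost price:
Profit = $282 - $85 = $197

$197


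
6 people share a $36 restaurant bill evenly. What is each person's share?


Total bill: $36
Number of people: 6
Each pays: $36 / 6 = $6

$6


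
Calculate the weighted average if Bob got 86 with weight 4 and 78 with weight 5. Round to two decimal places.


Weighted sum:
4 x 86 + 5 x 78 = 734
Total weight:
4 + 5 = 9
Weighted average:
734 / 9 = 81.5555... ≈ 81.56

81.56


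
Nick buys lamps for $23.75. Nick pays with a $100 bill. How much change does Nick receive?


Start with the amount paid:
$100
Subtract the price:
$100 - $23.75 = $76.25

$76.25


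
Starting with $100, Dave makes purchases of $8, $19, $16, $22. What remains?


Add up expenses:
$8 + $19 + $16 + $22 = $65
Subtract from budget:
$100 - $65 = $35

$35


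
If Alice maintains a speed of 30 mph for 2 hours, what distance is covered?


Use the formula: distance = speed x time
Speed = 30 mph, Time = 2 hours
30 x 2 = 60 miles

60 miles


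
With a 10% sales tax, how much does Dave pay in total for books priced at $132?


Calculate the tax:
10% of $132 = $13.20
Add tax to price:
$132 + $13.20 = $145.20

$145.20


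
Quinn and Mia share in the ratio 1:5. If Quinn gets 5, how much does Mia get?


Find the multiplier:
5 / 1 = 5
Apply to Mia's share:
5 x 5 = 25

25


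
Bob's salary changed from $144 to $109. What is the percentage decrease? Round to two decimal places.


Find the absolute change:
|109 - 144| = 35
Divide by original and multiply by 100:
35 / 144 x 100 = 24.3055...% ≈ 24.31%

24.31%


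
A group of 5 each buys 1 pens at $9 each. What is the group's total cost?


Cost per person:
1 x $9 = $9
Group total:
5 x $9 = $45

$45


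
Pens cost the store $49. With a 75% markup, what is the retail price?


Calculate the markup amount:
75% of $49 = $36.75
Add to cost:
$49 + $36.75 = $85.75

$85.75


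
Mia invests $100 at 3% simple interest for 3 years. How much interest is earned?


Use the formula I = P x R x T / 100
P x R x T = 100 x 3 x 3 = 900
I = 900 / 100 = $9

$9


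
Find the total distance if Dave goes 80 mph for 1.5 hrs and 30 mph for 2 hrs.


Leg 1 distance:
80 x 1.5 = 120 miles
Leg 2 distance:
30 x 2 = 60 miles
Total distance:
120 + 60 = 180 miles

180 miles


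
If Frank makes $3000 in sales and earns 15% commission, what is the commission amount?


Convert rate to decimal:
15% = 0.15
Multiply by sales:
$3000 x 0.15 = $450

$450


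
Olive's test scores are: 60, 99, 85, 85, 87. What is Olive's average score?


Add the scores:
60 + 99 + 85 + 85 + 87 = 416
Divide by the number of tests:
416 / 5 = 83.2

83.2


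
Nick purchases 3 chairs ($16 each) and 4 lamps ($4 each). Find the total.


Cost of chairs:
3 x $16 = $48
Cost of lamps:
4 x $4 = $16
Add both:
$48 + $16 = $64

$64


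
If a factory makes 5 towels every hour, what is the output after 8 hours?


Production rate: 5 towels per hour
Time: 8 hours
Total: 5 x 8 = 40 towels

40 towels


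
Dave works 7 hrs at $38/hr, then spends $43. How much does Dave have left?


Calculate earnings:
7 x $38 = $266
Subtract spending:
$266 - $43 = $223

$223


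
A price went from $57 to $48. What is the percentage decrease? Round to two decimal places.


Find the absolute change:
|48 - 57| = 9
Divide by original and multiply by 100:
9 / 57 x 100 = 15.7894...% ≈ 15.79%

15.79%


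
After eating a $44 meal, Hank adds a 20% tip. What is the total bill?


Calculate the tip:
20% of $44 = $8.80
Add tip to meal cost:
$44 + $8.80 = $52.80

$52.80


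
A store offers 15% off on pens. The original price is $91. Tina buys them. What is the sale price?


Calculate the discount amount:
15% of $91 = $13.65
Subtract from original:
$91 - $13.65 = $77.35

$77.35


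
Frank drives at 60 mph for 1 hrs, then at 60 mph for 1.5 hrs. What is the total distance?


Leg 1 distance:
60 x 1 = 60 miles
Leg 2 distance:
60 x 1.5 = 90 miles
Total distance:
60 + 90 = 150 miles

150 miles


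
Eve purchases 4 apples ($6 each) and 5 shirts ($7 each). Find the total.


Cost of apples:
4 x $6 = $24
Cost of shirts:
5 x $7 = $35
Add both:
$24 + $35 = $59

$59


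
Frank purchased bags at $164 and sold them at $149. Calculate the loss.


Selling price = $149
Cost price = $164
Loss = cost price - selling price:
Loss = $164 - $149 = $15

$15


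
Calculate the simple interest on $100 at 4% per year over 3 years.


Use the formula I = P x R x T / 100
P x R x T = 100 x 4 x 3 = 1200
I = 1200 / 100 = $12

$12


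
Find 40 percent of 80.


Convert percentage to decimal:
40% = 0.4
Multiply:
80 x 0.4 = 32

32


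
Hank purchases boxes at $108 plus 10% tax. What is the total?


Calculate the tax:
10% of $108 = $10.80
Add tax to price:
$108 + $10.80 = $118.80

$118.80


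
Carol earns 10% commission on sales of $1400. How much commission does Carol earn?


Convert rate to decimal:
10% = 0.1
Multiply by sales:
$1400 x 0.1 = $140

$140


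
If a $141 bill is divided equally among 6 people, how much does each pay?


Total bill: $141
Number of people: 6
Each pays: $141 / 6 = $23.50

$23.50


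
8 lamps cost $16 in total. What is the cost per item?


Total cost: $16
Number of items: 8
Unit price: $16 / 8 = $2

$2


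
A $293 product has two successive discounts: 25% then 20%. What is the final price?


First discount:
25% of $293 = $73.25
Price after first discount:
$293 - $73.25 = $219.75
Second discount:
20% of $219.75 = $43.95
Final price:
$219.75 - $43.95 = $175.80

$175.80


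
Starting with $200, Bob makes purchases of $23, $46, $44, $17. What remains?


Add up expenses:
$23 + $46 + $44 + $17 = $130
Subtract from budget:
$200 - $130 = $70

$70


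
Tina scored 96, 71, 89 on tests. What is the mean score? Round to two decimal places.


Add the scores:
96 + 71 + 89 = 256
Divide by the number of tests:
256 / 3 = 85.3333... ≈ 85.33

85.33


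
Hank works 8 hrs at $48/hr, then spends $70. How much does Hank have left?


Calculate earnings:
8 x $48 = $384
Subtract spending:
$384 - $70 = $314

$314


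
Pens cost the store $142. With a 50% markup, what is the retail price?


Calculate the markup amount:
50% of $142 = $71
Add to cost:
$142 + $71 = $213

$213


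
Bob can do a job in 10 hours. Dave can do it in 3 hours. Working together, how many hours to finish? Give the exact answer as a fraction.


Bob's rate: 1/10 of the job per hour
Dave's rate: 1/3 of the job per hour
Combined rate: 1/10 + 1/3 = 13/30 per hour
Time = 1 / (13/30) = 30/13 hours (≈ 2.31 hours)

30/13 hours


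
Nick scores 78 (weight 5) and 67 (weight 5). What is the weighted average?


Weighted sum:
5 x 78 + 5 x 67 = 725
Total weight:
5 + 5 = 10
Weighted average:
725 / 10 = 72.5

72.5


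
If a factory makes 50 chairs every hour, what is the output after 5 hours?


Production rate: 50 chairs per hour
Time: 5 hours
Total: 50 x 5 = 250 chairs

250 chairs


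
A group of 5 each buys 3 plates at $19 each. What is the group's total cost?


Cost per person:
3 x $19 = $57
Group total:
5 x $57 = $285

$285


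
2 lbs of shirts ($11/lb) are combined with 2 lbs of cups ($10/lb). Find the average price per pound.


Cost of shirts:
2 x $11 = $22
Cost of cups:
2 x $10 = $20
Total cost: $22 + $20 = $42
Total weight: 4 lbs
Average: $42 / 4 = $10.50/lb

$10.50/lb


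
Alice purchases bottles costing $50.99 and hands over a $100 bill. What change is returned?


Start with the amount paid:
$100
Subtract the price:
$100 - $50.99 = $49.01

$49.01


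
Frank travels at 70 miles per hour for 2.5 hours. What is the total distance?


Use the formula: distance = speed x time
Speed = 70 mph, Time = 2.5 hours
70 x 2.5 = 175 miles

175 miles


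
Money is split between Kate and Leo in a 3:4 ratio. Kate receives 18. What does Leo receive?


Find the multiplier:
18 / 3 = 6
Apply to Leo's share:
4 x 6 = 24

24


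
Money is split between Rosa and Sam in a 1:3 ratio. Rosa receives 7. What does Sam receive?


Find the multiplier:
7 / 1 = 7
Apply to Sam's share:
3 x 7 = 21

21


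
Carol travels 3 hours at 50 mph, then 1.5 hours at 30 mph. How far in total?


Leg 1 distance:
50 x 3 = 150 miles
Leg 2 distance:
30 x 1.5 = 45 miles
Total distance:
150 + 45 = 195 miles

195 miles


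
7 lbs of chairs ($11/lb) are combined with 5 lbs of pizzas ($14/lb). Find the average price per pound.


Cost of chairs:
7 x $11 = $77
Cost of pizzas:
5 x $14 = $70
Total cost: $77 + $70 = $147
Total weight: 12 lbs
Average: $147 / 12 = $12.25/lb

$12.25/lb


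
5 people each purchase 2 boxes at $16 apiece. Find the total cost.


Cost per person:
2 x $16 = $32
Group total:
5 x $32 = $160

$160


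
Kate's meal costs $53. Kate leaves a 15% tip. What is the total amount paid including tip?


Calculate the tip:
15% of $53 = $7.95
Add tip to meal cost:
$53 + $7.95 = $60.95

$60.95


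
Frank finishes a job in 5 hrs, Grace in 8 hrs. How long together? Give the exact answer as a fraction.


Frank's rate: 1/5 of the job per hour
Grace's rate: 1/8 of the job per hour
Combined rate: 1/5 + 1/8 = 13/40 per hour
Time = 1 / (13/40) = 40/13 hours (≈ 3.08 hours)

40/13 hours


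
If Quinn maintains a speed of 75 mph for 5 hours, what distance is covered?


Use the formula: distance = speed x time
Speed = 75 mph, Time = 5 hours
75 x 5 = 375 miles

375 miles


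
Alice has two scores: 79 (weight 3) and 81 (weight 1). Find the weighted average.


Weighted sum:
3 x 79 + 1 x 81 = 318
Total weight:
3 + 1 = 4
Weighted average:
318 / 4 = 79.5

79.5


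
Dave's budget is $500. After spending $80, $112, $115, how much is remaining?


Add up expenses:
$80 + $112 + $115 = $307
Subtract from budget:
$500 - $307 = $193

$193


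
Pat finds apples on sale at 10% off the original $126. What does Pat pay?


Calculate the discount amount:
10% of $126 = $12.60
Subtract from original:
$126 - $12.60 = $113.40

$113.40


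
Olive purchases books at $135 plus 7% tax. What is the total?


Calculate the tax:
7% of $135 = $9.45
Add tax to price:
$135 + $9.45 = $144.45

$144.45


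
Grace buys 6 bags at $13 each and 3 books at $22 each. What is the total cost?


Cost of bags:
6 x $13 = $78
Cost of books:
3 x $22 = $66
Add both:
$78 + $66 = $144

$144


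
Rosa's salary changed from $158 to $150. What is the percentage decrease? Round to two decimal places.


Find the absolute change:
|150 - 158| = 8
Divide by original and multiply by 100:
8 / 158 x 100 = 5.0632...% ≈ 5.06%

5.06%


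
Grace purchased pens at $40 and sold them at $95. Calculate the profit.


Selling price = $95
Cost price = $40
Profit = selling price - cost price:
Profit = $95 - $40 = $55

$55


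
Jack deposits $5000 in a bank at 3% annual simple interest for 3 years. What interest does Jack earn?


Use the formula I = P x R x T / 100
P x R x T = 5000 x 3 x 3 = 45000
I = 45000 / 100 = $450

$450


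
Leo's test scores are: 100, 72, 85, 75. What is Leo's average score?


Add the scores:
100 + 72 + 85 + 75 = 332
Divide by the number of tests:
332 / 4 = 83

83


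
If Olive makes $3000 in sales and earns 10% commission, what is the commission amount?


Convert rate to decimal:
10% = 0.1
Multiply by sales:
$3000 x 0.1 = $300

$300


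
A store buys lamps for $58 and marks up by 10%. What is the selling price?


Calculate the markup amount:
10% of $58 = $5.80
Add to cost:
$58 + $5.80 = $63.80

$63.80


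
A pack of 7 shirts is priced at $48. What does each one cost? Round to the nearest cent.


Total cost: $48
Number of items: 7
Unit price: $48 / 7 = $6.8571... ≈ $6.86

$6.86


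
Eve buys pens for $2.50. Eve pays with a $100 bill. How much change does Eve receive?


Start with the amount paid:
$100
Subtract the price:
$100 - $2.50 = $97.50

$97.50


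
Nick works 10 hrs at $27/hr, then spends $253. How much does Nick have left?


Calculate earnings:
10 x $27 = $270
Subtract spending:
$270 - $253 = $17

$17


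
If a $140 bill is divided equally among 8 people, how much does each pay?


Total bill: $140
Number of people: 8
Each pays: $140 / 8 = $17.50

$17.50


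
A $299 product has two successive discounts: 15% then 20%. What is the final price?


First discount:
15% of $299 = $44.85
Price after first discount:
$299 - $44.85 = $254.15
Second discount:
20% of $254.15 = $50.83
Final price:
$254.15 - $50.83 = $203.32

$203.32


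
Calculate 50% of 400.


Convert percentage to decimal:
50% = 0.5
Multiply:
400 x 0.5 = 200

200


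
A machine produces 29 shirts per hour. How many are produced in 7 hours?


Production rate: 29 shirts per hour
Time: 7 hours
Total: 29 x 7 = 203 shirts

203 shirts


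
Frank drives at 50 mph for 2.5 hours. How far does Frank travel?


Use the formula: distance = speed x time
Speed = 50 mph, Time = 2.5 hours
50 x 2.5 = 125 miles

125 miles


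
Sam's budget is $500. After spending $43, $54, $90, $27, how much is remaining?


Add up expenses:
$43 + $54 + $90 + $27 = $214
Subtract from budget:
$500 - $214 = $286

$286


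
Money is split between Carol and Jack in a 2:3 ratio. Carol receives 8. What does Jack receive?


Find the multiplier:
8 / 2 = 4
Apply to Jack's share:
3 x 4 = 12

12


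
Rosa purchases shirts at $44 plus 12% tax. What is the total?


Calculate the tax:
12% of $44 = $5.28
Add tax to price:
$44 + $5.28 = $49.28

$49.28


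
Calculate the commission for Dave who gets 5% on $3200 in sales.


Convert rate to decimal:
5% = 0.05
Multiply by sales:
$3200 x 0.05 = $160

$160


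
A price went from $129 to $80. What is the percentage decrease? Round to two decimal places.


Find the absolute change:
|80 - 129| = 49
Divide by original and multiply by 100:
49 / 129 x 100 = 37.9844...% ≈ 37.98%

37.98%


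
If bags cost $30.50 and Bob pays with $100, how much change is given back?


Start with the amount paid:
$100
Subtract the price:
$100 - $30.50 = $69.50

$69.50


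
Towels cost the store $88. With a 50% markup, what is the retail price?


Calculate the markup amount:
50% of $88 = $44
Add to cost:
$88 + $44 = $132

$132


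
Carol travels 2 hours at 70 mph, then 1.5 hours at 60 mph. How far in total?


Leg 1 distance:
70 x 2 = 140 miles
Leg 2 distance:
60 x 1.5 = 90 miles
Total distance:
140 + 90 = 230 miles

230 miles


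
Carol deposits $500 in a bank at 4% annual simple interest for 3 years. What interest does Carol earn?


Use the formula I = P x R x T / 100
P x R x T = 500 x 4 x 3 = 6000
I = 6000 / 100 = $60

$60


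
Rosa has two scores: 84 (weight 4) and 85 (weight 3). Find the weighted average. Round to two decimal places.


Weighted sum:
4 x 84 + 3 x 85 = 591
Total weight:
4 + 3 = 7
Weighted average:
591 / 7 = 84.4285... ≈ 84.43

84.43


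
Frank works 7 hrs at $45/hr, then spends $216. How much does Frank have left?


Calculate earnings:
7 x $45 = $315
Subtract spending:
$315 - $216 = $99

$99


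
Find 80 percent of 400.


Convert percentage to decimal:
80% = 0.8
Multiply:
400 x 0.8 = 320

320


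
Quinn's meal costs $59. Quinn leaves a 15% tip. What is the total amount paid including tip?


Calculate the tip:
15% of $59 = $8.85
Add tip to meal cost:
$59 + $8.85 = $67.85

$67.85


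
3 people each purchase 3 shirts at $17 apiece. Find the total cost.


Cost per person:
3 x $17 = $51
Group total:
3 x $51 = $153

$153


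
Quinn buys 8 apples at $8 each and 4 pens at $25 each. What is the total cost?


Cost of apples:
8 x $8 = $64
Cost of pens:
4 x $25 = $100
Add both:
$64 + $100 = $164

$164


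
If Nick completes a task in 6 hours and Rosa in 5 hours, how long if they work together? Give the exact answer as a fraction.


Nick's rate: 1/6 of the job per hour
Rosa's rate: 1/5 of the job per hour
Combined rate: 1/6 + 1/5 = 11/30 per hour
Time = 1 / (11/30) = 30/11 hours (≈ 2.73 hours)

30/11 hours


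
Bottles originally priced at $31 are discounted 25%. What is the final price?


Calculate the discount amount:
25% of $31 = $7.75
Subtract from original:
$31 - $7.75 = $23.25

$23.25


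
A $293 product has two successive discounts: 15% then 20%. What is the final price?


First discount:
15% of $293 = $43.95
Price after first discount:
$293 - $43.95 = $249.05
Second discount:
20% of $249.05 = $49.81
Final price:
$249.05 - $49.81 = $199.24

$199.24


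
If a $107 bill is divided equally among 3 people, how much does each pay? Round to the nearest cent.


Total bill: $107
Number of people: 3
Each pays: $107 / 3 = $35.6666... ≈ $35.67

$35.67


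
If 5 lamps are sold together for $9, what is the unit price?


Total cost: $9
Number of items: 5
Unit price: $9 / 5 = $1.80

$1.80


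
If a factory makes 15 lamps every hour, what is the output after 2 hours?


Production rate: 15 lamps per hour
Time: 2 hours
Total: 15 x 2 = 30 lamps

30 lamps


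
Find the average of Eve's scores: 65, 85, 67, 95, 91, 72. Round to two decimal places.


Add the scores:
65 + 85 + 67 + 95 + 91 + 72 = 475
Divide by the number of tests:
475 / 6 = 79.1666... ≈ 79.17

79.17


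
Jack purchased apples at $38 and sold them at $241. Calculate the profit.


Selling price = $241
Cost price = $38
Profit = selling price - cost price:
Profit = $241 - $38 = $203

$203


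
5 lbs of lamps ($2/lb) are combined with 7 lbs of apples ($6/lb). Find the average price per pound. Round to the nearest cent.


Cost of lamps:
5 x $2 = $10
Cost of apples:
7 x $6 = $42
Total cost: $10 + $42 = $52
Total weight: 12 lbs
Average: $52 / 12 = $4.3333... ≈ $4.33/lb

$4.33/lb


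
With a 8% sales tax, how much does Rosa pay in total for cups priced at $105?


Calculate the tax:
8% of $105 = $8.40
Add tax to price:
$105 + $8.40 = $113.40

$113.40


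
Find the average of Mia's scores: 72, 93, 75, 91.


Add the scores:
72 + 93 + 75 + 91 = 331
Divide by the number of tests:
331 / 4 = 82.75

82.75


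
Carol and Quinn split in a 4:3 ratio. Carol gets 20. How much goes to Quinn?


Find the multiplier:
20 / 4 = 5
Apply to Quinn's share:
3 x 5 = 15

15


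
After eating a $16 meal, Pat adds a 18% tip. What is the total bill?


Calculate the tip:
18% of $16 = $2.88
Add tip to meal cost:
$16 + $2.88 = $18.88

$18.88


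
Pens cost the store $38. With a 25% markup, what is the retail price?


Calculate the markup amount:
25% of $38 = $9.50
Add to cost:
$38 + $9.50 = $47.50

$47.50


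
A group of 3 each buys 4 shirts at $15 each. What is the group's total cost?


Cost per person:
4 x $15 = $60
Group total:
3 x $60 = $180

$180


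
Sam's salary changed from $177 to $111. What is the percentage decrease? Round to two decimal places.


Find the absolute change:
|111 - 177| = 66
Divide by original and multiply by 100:
66 / 177 x 100 = 37.2881...% ≈ 37.29%

37.29%


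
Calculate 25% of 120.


Convert percentage to decimal:
25% = 0.25
Multiply:
120 x 0.25 = 30

30


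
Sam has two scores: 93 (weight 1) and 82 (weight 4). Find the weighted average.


Weighted sum:
1 x 93 + 4 x 82 = 421
Total weight:
1 + 4 = 5
Weighted average:
421 / 5 = 84.2

84.2


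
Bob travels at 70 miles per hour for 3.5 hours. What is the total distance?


Use the formula: distance = speed x time
Speed = 70 mph, Time = 3.5 hours
70 x 3.5 = 245 miles

245 miles


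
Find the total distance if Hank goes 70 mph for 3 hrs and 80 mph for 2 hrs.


Leg 1 distance:
70 x 3 = 210 miles
Leg 2 distance:
80 x 2 = 160 miles
Total distance:
210 + 160 = 370 miles

370 miles


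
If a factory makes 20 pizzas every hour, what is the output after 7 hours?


Production rate: 20 pizzas per hour
Time: 7 hours
Total: 20 x 7 = 140 pizzas

140 pizzas


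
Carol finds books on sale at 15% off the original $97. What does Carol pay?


Calculate the discount amount:
15% of $97 = $14.55
Subtract from original:
$97 - $14.55 = $82.45

$82.45


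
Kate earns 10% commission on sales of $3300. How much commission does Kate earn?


Convert rate to decimal:
10% = 0.1
Multiply by sales:
$3300 x 0.1 = $330

$330


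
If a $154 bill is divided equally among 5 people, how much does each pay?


Total bill: $154
Number of people: 5
Each pays: $154 / 5 = $30.80

$30.80


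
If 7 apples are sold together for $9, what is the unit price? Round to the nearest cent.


Total cost: $9
Number of items: 7
Unit price: $9 / 7 = $1.2857... ≈ $1.29

$1.29


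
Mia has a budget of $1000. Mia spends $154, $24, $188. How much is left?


Add up expenses:
$154 + $24 + $188 = $366
Subtract from budget:
$1000 - $366 = $634

$634


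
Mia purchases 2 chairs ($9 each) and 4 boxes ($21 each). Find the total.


Cost of chairs:
2 x $9 = $18
Cost of boxes:
4 x $21 = $84
Add both:
$18 + $84 = $102

$102


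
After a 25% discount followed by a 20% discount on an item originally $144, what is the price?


First discount:
25% of $144 = $36
Price after first discount:
$144 - $36 = $108
Second discount:
20% of $108 = $21.60
Final price:
$108 - $21.60 = $86.40

$86.40


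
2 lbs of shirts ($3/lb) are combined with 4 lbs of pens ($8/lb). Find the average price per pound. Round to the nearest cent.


Cost of shirts:
2 x $3 = $6
Cost of pens:
4 x $8 = $32
Total cost: $6 + $32 = $38
Total weight: 6 lbs
Average: $38 / 6 = $6.3333... ≈ $6.33/lb

$6.33/lb


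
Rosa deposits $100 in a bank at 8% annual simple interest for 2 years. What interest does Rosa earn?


Use the formula I = P x R x T / 100
P x R x T = 100 x 8 x 2 = 1600
I = 1600 / 100 = $16

$16


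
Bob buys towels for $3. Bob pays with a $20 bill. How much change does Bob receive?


Start with the amount paid:
$20
Subtract the price:
$20 - $3 = $17

$17


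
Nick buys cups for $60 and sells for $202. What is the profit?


Selling price = $202
Cost price = $60
Profit = selling price - cost price:
Profit = $202 - $60 = $142

$142


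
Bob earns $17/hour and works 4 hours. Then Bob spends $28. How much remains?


Calculate earnings:
4 x $17 = $68
Subtract spending:
$68 - $28 = $40

$40


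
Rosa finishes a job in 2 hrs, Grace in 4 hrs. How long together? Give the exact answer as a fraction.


Rosa's rate: 1/2 of the job per hour
Grace's rate: 1/4 of the job per hour
Combined rate: 1/2 + 1/4 = 3/4 per hour
Time = 1 / (3/4) = 4/3 hours (≈ 1.33 hours)

4/3 hours


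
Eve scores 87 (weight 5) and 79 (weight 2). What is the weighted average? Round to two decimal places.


Weighted sum:
5 x 87 + 2 x 79 = 593
Total weight:
5 + 2 = 7
Weighted average:
593 / 7 = 84.7142... ≈ 84.71

84.71


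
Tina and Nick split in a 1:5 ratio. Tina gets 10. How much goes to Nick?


Find the multiplier:
10 / 1 = 10
Apply to Nick's share:
5 x 10 = 50

50


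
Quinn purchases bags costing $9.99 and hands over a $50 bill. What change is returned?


Start with the amount paid:
$50
Subtract the price:
$50 - $9.99 = $40.01

$40.01


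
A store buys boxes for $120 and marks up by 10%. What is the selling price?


Calculate the markup amount:
10% of $120 = $12
Add to cost:
$120 + $12 = $132

$132


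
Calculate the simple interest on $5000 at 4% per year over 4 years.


Use the formula I = P x R x T / 100
P x R x T = 5000 x 4 x 4 = 80000
I = 80000 / 100 = $800

$800


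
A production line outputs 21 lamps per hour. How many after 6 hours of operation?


Production rate: 21 lamps per hour
Time: 6 hours
Total: 21 x 6 = 126 lamps

126 lamps


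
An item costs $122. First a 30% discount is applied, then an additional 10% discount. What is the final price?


First discount:
30% of $122 = $36.60
Price after first discount:
$122 - $36.60 = $85.40
Second discount:
10% of $85.40 = $8.54
Final price:
$85.40 - $8.54 = $76.86

$76.86


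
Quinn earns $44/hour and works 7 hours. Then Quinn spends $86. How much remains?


Calculate earnings:
7 x $44 = $308
Subtract spending:
$308 - $86 = $222

$222


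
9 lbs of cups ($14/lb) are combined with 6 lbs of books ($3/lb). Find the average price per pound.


Cost of cups:
9 x $14 = $126
Cost of books:
6 x $3 = $18
Total cost: $126 + $18 = $144
Total weight: 15 lbs
Average: $144 / 15 = $9.60/lb

$9.60/lb


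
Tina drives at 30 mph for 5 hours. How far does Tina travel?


Use the formula: distance = speed x time
Speed = 30 mph, Time = 5 hours
30 x 5 = 150 miles

150 miles


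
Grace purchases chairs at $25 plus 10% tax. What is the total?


Calculate the tax:
10% of $25 = $2.50
Add tax to price:
$25 + $2.50 = $27.50

$27.50


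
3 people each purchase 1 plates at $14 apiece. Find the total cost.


Cost per person:
1 x $14 = $14
Group total:
3 x $14 = $42

$42


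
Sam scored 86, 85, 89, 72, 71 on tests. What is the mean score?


Add the scores:
86 + 85 + 89 + 72 + 71 = 403
Divide by the number of tests:
403 / 5 = 80.6

80.6


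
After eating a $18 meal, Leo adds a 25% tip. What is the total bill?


Calculate the tip:
25% of $18 = $4.50
Add tip to meal cost:
$18 + $4.50 = $22.50

$22.50


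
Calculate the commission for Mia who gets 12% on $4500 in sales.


Convert rate to decimal:
12% = 0.12
Multiply by sales:
$4500 x 0.12 = $540

$540


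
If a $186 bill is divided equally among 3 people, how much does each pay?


Total bill: $186
Number of people: 3
Each pays: $186 / 3 = $62

$62


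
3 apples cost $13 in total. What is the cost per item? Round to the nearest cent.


Total cost: $13
Number of items: 3
Unit price: $13 / 3 = $4.3333... ≈ $4.33

$4.33


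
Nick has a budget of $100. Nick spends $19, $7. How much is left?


Add up expenses:
$19 + $7 = $26
Subtract from budget:
$100 - $26 = $74

$74


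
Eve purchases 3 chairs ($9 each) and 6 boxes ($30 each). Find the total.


Cost of chairs:
3 x $9 = $27
Cost of boxes:
6 x $30 = $180
Add both:
$27 + $180 = $207

$207


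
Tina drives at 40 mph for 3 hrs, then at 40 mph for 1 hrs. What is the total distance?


Leg 1 distance:
40 x 3 = 120 miles
Leg 2 distance:
40 x 1 = 40 miles
Total distance:
120 + 40 = 160 miles

160 miles


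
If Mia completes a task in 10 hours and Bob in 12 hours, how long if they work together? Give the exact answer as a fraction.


Mia's rate: 1/10 of the job per hour
Bob's rate: 1/12 of the job per hour
Combined rate: 1/10 + 1/12 = 11/60 per hour
Time = 1 / (11/60) = 60/11 hours (≈ 5.45 hours)

60/11 hours


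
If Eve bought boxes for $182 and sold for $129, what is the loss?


Selling price = $129
Cost price = $182
Loss = cost price - selling price:
Loss = $182 - $129 = $53

$53


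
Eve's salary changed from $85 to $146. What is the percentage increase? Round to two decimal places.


Find the absolute change:
|146 - 85| = 61
Divide by original and multiply by 100:
61 / 85 x 100 = 71.7647...% ≈ 71.76%

71.76%


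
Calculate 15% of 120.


Convert percentage to decimal:
15% = 0.15
Multiply:
120 x 0.15 = 18

18


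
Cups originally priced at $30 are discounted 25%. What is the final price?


Calculate the discount amount:
25% of $30 = $7.50
Subtract from original:
$30 - $7.50 = $22.50

$22.50


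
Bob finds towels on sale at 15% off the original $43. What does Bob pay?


Calculate the discount amount:
15% of $43 = $6.45
Subtract from original:
$43 - $6.45 = $36.55

$36.55


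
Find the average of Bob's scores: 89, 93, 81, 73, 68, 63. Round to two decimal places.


Add the scores:
89 + 93 + 81 + 73 + 68 + 63 = 467
Divide by the number of tests:
467 / 6 = 77.8333... ≈ 77.83

77.83


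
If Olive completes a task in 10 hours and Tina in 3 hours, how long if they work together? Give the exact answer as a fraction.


Olive's rate: 1/10 of the job per hour
Tina's rate: 1/3 of the job per hour
Combined rate: 1/10 + 1/3 = 13/30 per hour
Time = 1 / (13/30) = 30/13 hours (≈ 2.31 hours)

30/13 hours


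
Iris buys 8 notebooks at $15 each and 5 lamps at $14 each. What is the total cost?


Cost of notebooks:
8 x $15 = $120
Cost of lamps:
5 x $14 = $70
Add both:
$120 + $70 = $190

$190


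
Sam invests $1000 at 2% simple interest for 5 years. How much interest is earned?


Use the formula I = P x R x T / 100
P x R x T = 1000 x 2 x 5 = 10000
I = 10000 / 100 = $100

$100


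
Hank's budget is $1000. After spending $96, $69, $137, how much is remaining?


Add up expenses:
$96 + $69 + $137 = $302
Subtract from budget:
$1000 - $302 = $698

$698


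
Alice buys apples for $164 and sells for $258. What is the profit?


Selling price = $258
Cost price = $164
Profit = selling price - cost price:
Profit = $258 - $164 = $94

$94


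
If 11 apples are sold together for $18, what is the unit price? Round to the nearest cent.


Total cost: $18
Number of items: 11
Unit price: $18 / 11 = $1.6363... ≈ $1.64

$1.64


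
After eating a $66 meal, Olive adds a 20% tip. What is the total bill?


Calculate the tip:
20% of $66 = $13.20
Add tip to meal cost:
$66 + $13.20 = $79.20

$79.20


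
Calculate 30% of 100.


Convert percentage to decimal:
30% = 0.3
Multiply:
100 x 0.3 = 30

30


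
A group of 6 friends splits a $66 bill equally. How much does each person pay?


Total bill: $66
Number of people: 6
Each pays: $66 / 6 = $11

$11


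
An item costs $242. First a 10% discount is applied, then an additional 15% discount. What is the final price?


First discount:
10% of $242 = $24.20
Price after first discount:
$242 - $24.20 = $217.80
Second discount:
15% of $217.80 = $32.67
Final price:
$217.80 - $32.67 = $185.13

$185.13


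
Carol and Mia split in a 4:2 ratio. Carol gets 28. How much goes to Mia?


Find the multiplier:
28 / 4 = 7
Apply to Mia's share:
2 x 7 = 14

14
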